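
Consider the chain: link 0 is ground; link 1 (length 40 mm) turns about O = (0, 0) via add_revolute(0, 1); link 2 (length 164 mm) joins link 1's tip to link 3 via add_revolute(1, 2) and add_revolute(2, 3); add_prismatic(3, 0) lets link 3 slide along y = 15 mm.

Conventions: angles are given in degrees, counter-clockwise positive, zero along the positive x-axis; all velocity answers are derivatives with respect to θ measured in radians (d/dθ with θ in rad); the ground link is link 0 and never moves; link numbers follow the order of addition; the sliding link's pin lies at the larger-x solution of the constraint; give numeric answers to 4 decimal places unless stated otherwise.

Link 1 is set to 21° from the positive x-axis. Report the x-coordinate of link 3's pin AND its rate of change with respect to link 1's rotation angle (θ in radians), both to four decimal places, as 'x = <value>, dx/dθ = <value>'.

geometry: r = 40 mm, L = 164 mm, e = 15 mm
crank pin P = (r cos θ, r sin θ) = (37.343217, 14.334718)
h = r sin θ − e = 14.334718 − 15 = -0.665282
x = r cos θ + √(L² − h²) = 37.343217 + 163.998651 = 201.341868
dx/dθ = −r sin θ − h·r cos θ/√(L² − h²) (θ in radians; h = -0.665282) = -14.183230

x = 201.3419, dx/dθ = -14.1832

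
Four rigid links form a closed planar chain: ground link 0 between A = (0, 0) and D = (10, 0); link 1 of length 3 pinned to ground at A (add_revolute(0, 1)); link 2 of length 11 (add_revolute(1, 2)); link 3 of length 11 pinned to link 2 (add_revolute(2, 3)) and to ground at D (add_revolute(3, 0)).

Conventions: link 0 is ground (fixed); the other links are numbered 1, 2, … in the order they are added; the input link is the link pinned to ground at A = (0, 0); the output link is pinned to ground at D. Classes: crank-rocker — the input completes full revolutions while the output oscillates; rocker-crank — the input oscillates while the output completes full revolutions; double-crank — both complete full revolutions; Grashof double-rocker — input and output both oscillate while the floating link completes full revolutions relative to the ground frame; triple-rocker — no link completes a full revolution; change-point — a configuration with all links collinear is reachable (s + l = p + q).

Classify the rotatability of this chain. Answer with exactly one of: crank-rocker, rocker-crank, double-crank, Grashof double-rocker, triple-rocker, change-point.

lengths: ground=10, input=3, coupler=11, output=11
sorted: s=3 (shortest), l=11 (longest), p+q=21
s + l = 14 vs p + q = 21
s + l < p + q (Grashof) with shortest = input link → crank-rocker

crank-rocker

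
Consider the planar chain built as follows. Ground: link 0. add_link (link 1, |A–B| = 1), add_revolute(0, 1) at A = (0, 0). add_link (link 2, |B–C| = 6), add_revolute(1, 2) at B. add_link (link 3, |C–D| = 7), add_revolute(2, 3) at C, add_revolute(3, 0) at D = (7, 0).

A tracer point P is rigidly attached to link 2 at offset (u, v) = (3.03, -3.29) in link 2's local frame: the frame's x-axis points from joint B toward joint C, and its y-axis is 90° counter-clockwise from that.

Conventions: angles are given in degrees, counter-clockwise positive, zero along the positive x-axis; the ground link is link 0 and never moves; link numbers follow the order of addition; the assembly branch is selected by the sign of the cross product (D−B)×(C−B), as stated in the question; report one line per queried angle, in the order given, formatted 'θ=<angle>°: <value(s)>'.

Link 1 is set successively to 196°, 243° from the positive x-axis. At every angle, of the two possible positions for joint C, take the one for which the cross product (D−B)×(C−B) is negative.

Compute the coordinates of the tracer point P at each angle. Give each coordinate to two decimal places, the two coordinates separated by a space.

A=(0,0), D=(7.00,0)
θ=196°: B = A + 1.00·(cos196°, sin196°) = (-0.9613, -0.2756)
θ=196°: |BD| = 7.9660
θ=196°: circle(B,6.00) ∩ circle(D,7.00): a=3.1671, h=5.0961
θ=196°:   candidates: C₊=(2.0276,4.9270) cross=40.595; C₋=(2.3802,-5.2591) cross=-40.595
θ=196°:   branch - wants cross < 0 → take C=(2.3802,-5.2591) (cross=-40.595)
θ=196°: ex = (C−B)/|BC| = (0.5569,-0.8306); ey = (0.8306,0.5569)
θ=196°: P = B + 3.03·ex + -3.29·ey = (-2.0064,-4.6245)
θ=243°: B = A + 1.00·(cos243°, sin243°) = (-0.4540, -0.8910)
θ=243°: |BD| = 7.5071
θ=243°: circle(B,6.00) ∩ circle(D,7.00): a=2.8877, h=5.2594
θ=243°:   candidates: C₊=(1.7890,4.6740) cross=39.483; C₋=(3.0375,-5.7705) cross=-39.483
θ=243°:   branch - wants cross < 0 → take C=(3.0375,-5.7705) (cross=-39.483)
θ=243°: ex = (C−B)/|BC| = (0.5819,-0.8132); ey = (0.8132,0.5819)
θ=243°: P = B + 3.03·ex + -3.29·ey = (-1.3664,-5.2697)

θ=196°: -2.01 -4.62
θ=243°: -1.37 -5.27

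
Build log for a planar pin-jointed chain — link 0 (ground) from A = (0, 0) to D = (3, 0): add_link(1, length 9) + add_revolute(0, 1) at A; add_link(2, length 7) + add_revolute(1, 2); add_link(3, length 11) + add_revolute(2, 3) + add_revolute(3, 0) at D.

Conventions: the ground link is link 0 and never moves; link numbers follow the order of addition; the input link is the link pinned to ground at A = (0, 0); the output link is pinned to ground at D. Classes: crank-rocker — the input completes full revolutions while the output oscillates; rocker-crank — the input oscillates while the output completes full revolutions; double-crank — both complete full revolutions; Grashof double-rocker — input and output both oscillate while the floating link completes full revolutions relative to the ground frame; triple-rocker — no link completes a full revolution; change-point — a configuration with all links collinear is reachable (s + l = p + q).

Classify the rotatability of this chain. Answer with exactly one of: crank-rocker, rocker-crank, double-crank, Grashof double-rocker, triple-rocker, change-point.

lengths: ground=3, input=9, coupler=7, output=11
sorted: s=3 (shortest), l=11 (longest), p+q=16
s + l = 14 vs p + q = 16
s + l < p + q (Grashof) with shortest = ground link → double-crank

double-crank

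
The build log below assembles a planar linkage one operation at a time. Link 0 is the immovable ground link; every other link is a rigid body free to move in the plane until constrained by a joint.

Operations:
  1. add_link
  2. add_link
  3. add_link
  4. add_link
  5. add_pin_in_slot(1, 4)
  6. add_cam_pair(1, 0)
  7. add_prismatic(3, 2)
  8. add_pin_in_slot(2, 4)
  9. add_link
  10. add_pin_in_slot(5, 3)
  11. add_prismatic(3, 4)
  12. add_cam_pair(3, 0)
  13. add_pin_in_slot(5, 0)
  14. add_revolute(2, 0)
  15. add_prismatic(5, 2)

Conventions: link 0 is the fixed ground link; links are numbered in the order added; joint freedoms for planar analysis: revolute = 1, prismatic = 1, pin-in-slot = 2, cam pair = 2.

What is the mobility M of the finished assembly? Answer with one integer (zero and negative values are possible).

ground; <1,0,0>
#1 <2,0,0>
#2 <3,0,0>
#3 <4,0,0>
#4 <5,0,0>
PS:1↔4 J2 <5,0,1>
C:1↔0 J2 <5,0,2>
P:3↔2 J1 <5,1,2>
PS:2↔4 J2 <5,1,3>
#5 <6,1,3>
PS:5↔3 J2 <6,1,4>
P:3↔4 J1 <6,2,4>
C:3↔0 J2 <6,2,5>
PS:5↔0 J2 <6,2,6>
R:2↔0 J1 <6,3,6>
P:5↔2 J1 <6,4,6>
3×5 − 2×4 − 1×6 = 1

M = 1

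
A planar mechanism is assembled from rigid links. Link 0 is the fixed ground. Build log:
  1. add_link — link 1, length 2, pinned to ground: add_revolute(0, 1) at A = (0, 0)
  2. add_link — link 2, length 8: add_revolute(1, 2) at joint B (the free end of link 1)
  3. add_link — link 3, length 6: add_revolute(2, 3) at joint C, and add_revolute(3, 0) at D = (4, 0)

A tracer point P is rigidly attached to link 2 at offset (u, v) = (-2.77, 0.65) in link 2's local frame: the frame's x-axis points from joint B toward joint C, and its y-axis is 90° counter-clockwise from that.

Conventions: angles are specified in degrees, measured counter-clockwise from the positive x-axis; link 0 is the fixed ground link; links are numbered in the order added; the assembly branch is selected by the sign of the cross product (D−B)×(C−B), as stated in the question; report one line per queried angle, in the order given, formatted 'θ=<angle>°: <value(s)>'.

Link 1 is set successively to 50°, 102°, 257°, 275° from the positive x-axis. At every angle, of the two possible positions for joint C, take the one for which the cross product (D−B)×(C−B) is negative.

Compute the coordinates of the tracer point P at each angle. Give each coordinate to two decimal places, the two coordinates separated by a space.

A=(0,0), D=(4.00,0)
θ=50°: B = A + 2.00·(cos50°, sin50°) = (1.2856, 1.5321)
θ=50°: |BD| = 3.1170
θ=50°: circle(B,8.00) ∩ circle(D,6.00): a=6.0500, h=5.2342
θ=50°:   candidates: C₊=(9.1271,3.1165) cross=16.315; C₋=(3.9815,-6.0000) cross=-16.315
θ=50°:   branch - wants cross < 0 → take C=(3.9815,-6.0000) (cross=-16.315)
θ=50°: ex = (C−B)/|BC| = (0.3370,-0.9415); ey = (0.9415,0.3370)
θ=50°: P = B + -2.77·ex + 0.65·ey = (0.9641,4.3591)
θ=102°: B = A + 2.00·(cos102°, sin102°) = (-0.4158, 1.9563)
θ=102°: |BD| = 4.8298
θ=102°: circle(B,8.00) ∩ circle(D,6.00): a=5.3136, h=5.9805
θ=102°:   candidates: C₊=(6.8647,5.2719) cross=28.884; C₋=(2.0200,-5.6639) cross=-28.884
θ=102°:   branch - wants cross < 0 → take C=(2.0200,-5.6639) (cross=-28.884)
θ=102°: ex = (C−B)/|BC| = (0.3045,-0.9525); ey = (0.9525,0.3045)
θ=102°: P = B + -2.77·ex + 0.65·ey = (-0.6401,4.7927)
θ=257°: B = A + 2.00·(cos257°, sin257°) = (-0.4499, -1.9487)
θ=257°: |BD| = 4.8579
θ=257°: circle(B,8.00) ∩ circle(D,6.00): a=5.3109, h=5.9829
θ=257°:   candidates: C₊=(2.0149,5.6621) cross=29.064; C₋=(6.8149,-5.2987) cross=-29.064
θ=257°:   branch - wants cross < 0 → take C=(6.8149,-5.2987) (cross=-29.064)
θ=257°: ex = (C−B)/|BC| = (0.9081,-0.4187); ey = (0.4187,0.9081)
θ=257°: P = B + -2.77·ex + 0.65·ey = (-2.6932,-0.1986)
θ=275°: B = A + 2.00·(cos275°, sin275°) = (0.1743, -1.9924)
θ=275°: |BD| = 4.3134
θ=275°: circle(B,8.00) ∩ circle(D,6.00): a=5.4024, h=5.9003
θ=275°:   candidates: C₊=(2.2404,5.7362) cross=25.451; C₋=(7.6913,-4.7302) cross=-25.451
θ=275°:   branch - wants cross < 0 → take C=(7.6913,-4.7302) (cross=-25.451)
θ=275°: ex = (C−B)/|BC| = (0.9396,-0.3422); ey = (0.3422,0.9396)
θ=275°: P = B + -2.77·ex + 0.65·ey = (-2.2060,-0.4337)

θ=50°: 0.96 4.36
θ=102°: -0.64 4.79
θ=257°: -2.69 -0.20
θ=275°: -2.21 -0.43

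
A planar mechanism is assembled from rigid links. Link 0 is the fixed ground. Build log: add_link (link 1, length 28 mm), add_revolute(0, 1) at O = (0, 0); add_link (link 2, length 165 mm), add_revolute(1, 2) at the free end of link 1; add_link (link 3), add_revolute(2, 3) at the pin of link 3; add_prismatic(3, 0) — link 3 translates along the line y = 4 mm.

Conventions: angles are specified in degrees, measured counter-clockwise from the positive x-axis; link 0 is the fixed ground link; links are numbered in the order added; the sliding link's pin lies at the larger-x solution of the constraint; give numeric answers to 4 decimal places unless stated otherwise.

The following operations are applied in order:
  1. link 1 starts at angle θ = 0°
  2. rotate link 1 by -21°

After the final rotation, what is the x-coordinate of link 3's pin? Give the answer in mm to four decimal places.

geometry: r = 28 mm, L = 165 mm, e = 4 mm; θ starts at 0°
rotate link 1 by -21°: θ ← 0° -21° = -21°
crank pin P = (r cos θ, r sin θ) = (26.140252, -10.034303)
h = r sin θ − e = -10.034303 − 4 = -14.034303
x = r cos θ + √(L² − h²) = 26.140252 + 164.402063 = 190.542315

190.5423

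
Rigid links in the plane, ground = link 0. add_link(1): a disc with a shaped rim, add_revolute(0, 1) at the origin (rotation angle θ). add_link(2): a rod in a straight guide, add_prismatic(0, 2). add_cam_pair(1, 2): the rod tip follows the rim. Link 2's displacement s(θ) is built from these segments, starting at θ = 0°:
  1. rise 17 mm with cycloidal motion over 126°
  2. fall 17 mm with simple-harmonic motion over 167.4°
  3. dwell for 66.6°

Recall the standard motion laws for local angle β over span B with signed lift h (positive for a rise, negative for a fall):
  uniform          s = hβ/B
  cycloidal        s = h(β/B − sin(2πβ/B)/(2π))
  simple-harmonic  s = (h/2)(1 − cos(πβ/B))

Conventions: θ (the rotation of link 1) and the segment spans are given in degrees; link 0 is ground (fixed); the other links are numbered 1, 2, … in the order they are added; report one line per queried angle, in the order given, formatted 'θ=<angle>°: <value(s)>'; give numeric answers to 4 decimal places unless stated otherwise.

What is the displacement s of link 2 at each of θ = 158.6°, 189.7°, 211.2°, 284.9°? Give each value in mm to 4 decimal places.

segment 1 (0° to 126°, cycloidal, h = 17) is passed completely: s = 0.0000 + (17) = 17.0000
θ = 158.6° falls in segment 2 (126° to 293.4°, simple-harmonic, h = -17): β = 158.6 − 126 = 32.6°, B = 167.4°; Δs = -17/2·(1 − cos(π·0.1947)) = -1.5418; s = 17.0000 − 1.5418 = 15.4582
θ = 189.7° falls in segment 2 (126° to 293.4°, simple-harmonic, h = -17): β = 189.7 − 126 = 63.7°, B = 167.4°; Δs = -17/2·(1 − cos(π·0.3805)) = -5.3840; s = 17.0000 − 5.3840 = 11.6160
θ = 211.2° falls in segment 2 (126° to 293.4°, simple-harmonic, h = -17): β = 211.2 − 126 = 85.2°, B = 167.4°; Δs = -17/2·(1 − cos(π·0.5090)) = -8.7392; s = 17.0000 − 8.7392 = 8.2608
θ = 284.9° falls in segment 2 (126° to 293.4°, simple-harmonic, h = -17): β = 284.9 − 126 = 158.9°, B = 167.4°; Δs = -17/2·(1 − cos(π·0.9492)) = -16.8921; s = 17.0000 − 16.8921 = 0.1079

θ=158.6°: 15.4582
θ=189.7°: 11.6160
θ=211.2°: 8.2608
θ=284.9°: 0.1079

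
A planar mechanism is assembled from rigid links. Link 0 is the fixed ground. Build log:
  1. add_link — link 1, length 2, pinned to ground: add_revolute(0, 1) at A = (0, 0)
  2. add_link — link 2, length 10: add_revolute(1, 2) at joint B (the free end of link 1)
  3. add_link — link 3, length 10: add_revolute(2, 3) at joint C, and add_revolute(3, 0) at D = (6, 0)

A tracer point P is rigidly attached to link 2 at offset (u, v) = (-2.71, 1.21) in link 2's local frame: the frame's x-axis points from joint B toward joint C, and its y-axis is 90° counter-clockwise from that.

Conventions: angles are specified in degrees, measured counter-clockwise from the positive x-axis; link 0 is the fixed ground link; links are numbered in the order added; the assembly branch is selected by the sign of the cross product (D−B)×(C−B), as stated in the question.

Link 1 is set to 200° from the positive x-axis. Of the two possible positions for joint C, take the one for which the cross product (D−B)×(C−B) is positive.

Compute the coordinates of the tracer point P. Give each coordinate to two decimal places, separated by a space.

A=(0,0), D=(6.00,0)
B = A + 2.00·(cos200°, sin200°) = (-1.8794, -0.6840)
|BD| = 7.9090
circle(B,10.00) ∩ circle(D,10.00): a=3.9545, h=9.1849
  candidates: C₊=(1.2659,8.8084) cross=72.643; C₋=(2.8547,-9.4925) cross=-72.643
  branch + wants cross > 0 → take C=(1.2659,8.8084) (cross=72.643)
ex = (C−B)/|BC| = (0.3145,0.9492); ey = (-0.9492,0.3145)
P = B + -2.71·ex + 1.21·ey = (-3.8804,-2.8759)

-3.88 -2.88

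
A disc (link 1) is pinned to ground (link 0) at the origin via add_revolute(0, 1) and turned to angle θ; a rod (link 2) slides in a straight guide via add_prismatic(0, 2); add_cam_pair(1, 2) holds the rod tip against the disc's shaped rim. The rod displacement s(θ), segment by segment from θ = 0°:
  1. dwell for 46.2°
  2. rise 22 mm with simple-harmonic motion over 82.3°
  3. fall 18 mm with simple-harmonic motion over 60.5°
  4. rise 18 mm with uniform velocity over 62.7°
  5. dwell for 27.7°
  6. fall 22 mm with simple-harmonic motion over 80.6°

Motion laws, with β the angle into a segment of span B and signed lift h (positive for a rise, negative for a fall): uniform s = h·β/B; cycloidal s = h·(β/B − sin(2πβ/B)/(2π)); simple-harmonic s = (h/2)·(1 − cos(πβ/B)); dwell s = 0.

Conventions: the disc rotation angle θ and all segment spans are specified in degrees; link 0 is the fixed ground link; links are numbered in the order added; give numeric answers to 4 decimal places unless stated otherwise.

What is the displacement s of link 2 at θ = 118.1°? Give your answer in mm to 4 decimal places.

segment 1 (0° to 46.2°, dwell): s unchanged at 0.0000
θ = 118.1° falls in segment 2 (46.2° to 128.5°, simple-harmonic, h = 22): β = 118.1 − 46.2 = 71.9°, B = 82.3°; Δs = 22/2·(1 − cos(π·0.8736)) = 21.1445; s = 0.0000 + 21.1445 = 21.1445

21.1445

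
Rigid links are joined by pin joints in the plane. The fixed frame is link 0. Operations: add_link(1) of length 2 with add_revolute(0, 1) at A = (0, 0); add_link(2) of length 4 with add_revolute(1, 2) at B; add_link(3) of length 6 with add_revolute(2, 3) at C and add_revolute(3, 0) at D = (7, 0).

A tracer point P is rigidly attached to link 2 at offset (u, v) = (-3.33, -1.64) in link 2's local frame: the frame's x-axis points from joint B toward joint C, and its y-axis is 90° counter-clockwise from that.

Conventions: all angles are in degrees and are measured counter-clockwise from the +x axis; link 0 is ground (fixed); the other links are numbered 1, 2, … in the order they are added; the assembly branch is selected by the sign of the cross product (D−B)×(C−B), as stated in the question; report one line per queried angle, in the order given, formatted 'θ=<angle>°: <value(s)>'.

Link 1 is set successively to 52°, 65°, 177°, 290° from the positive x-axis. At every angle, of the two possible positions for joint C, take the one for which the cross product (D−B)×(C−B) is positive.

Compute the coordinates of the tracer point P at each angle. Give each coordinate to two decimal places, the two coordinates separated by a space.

A=(0,0), D=(7.00,0)
θ=52°: B = A + 2.00·(cos52°, sin52°) = (1.2313, 1.5760)
θ=52°: |BD| = 5.9801
θ=52°: circle(B,4.00) ∩ circle(D,6.00): a=1.3178, h=3.7767
θ=52°:   candidates: C₊=(3.4979,4.8719) cross=22.585; C₋=(1.5072,-2.4145) cross=-22.585
θ=52°:   branch + wants cross > 0 → take C=(3.4979,4.8719) (cross=22.585)
θ=52°: ex = (C−B)/|BC| = (0.5666,0.8240); ey = (-0.8240,0.5666)
θ=52°: P = B + -3.33·ex + -1.64·ey = (0.6957,-2.0971)
θ=65°: B = A + 2.00·(cos65°, sin65°) = (0.8452, 1.8126)
θ=65°: |BD| = 6.4161
θ=65°: circle(B,4.00) ∩ circle(D,6.00): a=1.6495, h=3.6441
θ=65°:   candidates: C₊=(3.4570,4.8422) cross=23.381; C₋=(1.3981,-2.1490) cross=-23.381
θ=65°:   branch + wants cross > 0 → take C=(3.4570,4.8422) (cross=23.381)
θ=65°: ex = (C−B)/|BC| = (0.6529,0.7574); ey = (-0.7574,0.6529)
θ=65°: P = B + -3.33·ex + -1.64·ey = (-0.0869,-1.7804)
θ=177°: B = A + 2.00·(cos177°, sin177°) = (-1.9973, 0.1047)
θ=177°: |BD| = 8.9979
θ=177°: circle(B,4.00) ∩ circle(D,6.00): a=3.3876, h=2.1271
θ=177°:   candidates: C₊=(1.4148,2.1922) cross=19.139; C₋=(1.3653,-2.0617) cross=-19.139
θ=177°:   branch + wants cross > 0 → take C=(1.4148,2.1922) (cross=19.139)
θ=177°: ex = (C−B)/|BC| = (0.8530,0.5219); ey = (-0.5219,0.8530)
θ=177°: P = B + -3.33·ex + -1.64·ey = (-3.9819,-3.0321)
θ=290°: B = A + 2.00·(cos290°, sin290°) = (0.6840, -1.8794)
θ=290°: |BD| = 6.5896
θ=290°: circle(B,4.00) ∩ circle(D,6.00): a=1.7773, h=3.5835
θ=290°:   candidates: C₊=(1.3655,2.0621) cross=23.614; C₋=(3.4095,-4.8071) cross=-23.614
θ=290°:   branch + wants cross > 0 → take C=(1.3655,2.0621) (cross=23.614)
θ=290°: ex = (C−B)/|BC| = (0.1704,0.9854); ey = (-0.9854,0.1704)
θ=290°: P = B + -3.33·ex + -1.64·ey = (1.7327,-5.4401)

θ=52°: 0.70 -2.10
θ=65°: -0.09 -1.78
θ=177°: -3.98 -3.03
θ=290°: 1.73 -5.44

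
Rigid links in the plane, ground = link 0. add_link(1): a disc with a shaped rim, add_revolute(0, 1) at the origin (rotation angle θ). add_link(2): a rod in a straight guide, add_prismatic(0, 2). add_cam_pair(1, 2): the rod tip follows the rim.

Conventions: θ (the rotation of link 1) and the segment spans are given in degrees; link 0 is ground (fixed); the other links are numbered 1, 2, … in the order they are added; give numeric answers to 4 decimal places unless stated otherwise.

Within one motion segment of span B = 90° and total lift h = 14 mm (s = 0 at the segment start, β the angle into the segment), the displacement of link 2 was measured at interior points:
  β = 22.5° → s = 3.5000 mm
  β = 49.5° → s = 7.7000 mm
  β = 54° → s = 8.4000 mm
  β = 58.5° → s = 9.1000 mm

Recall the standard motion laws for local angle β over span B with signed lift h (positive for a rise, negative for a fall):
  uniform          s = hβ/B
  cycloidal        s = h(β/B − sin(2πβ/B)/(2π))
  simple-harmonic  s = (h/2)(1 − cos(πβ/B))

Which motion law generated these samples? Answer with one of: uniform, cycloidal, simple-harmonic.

candidates at β/B = r: uniform s = h·r (linear in β); cycloidal s = h·(r − sin(2πr)/(2π)); simple-harmonic s = (h/2)(1 − cos(πr))
β=22.5°: printed 3.5000 | uniform 3.5000, cycloidal 1.2718, simple-harmonic 2.0503
β=49.5°: printed 7.7000 | uniform 7.7000, cycloidal 8.3885, simple-harmonic 8.0950
β=54°: printed 8.4000 | uniform 8.4000, cycloidal 9.7097, simple-harmonic 9.1631
β=58.5°: printed 9.1000 | uniform 9.1000, cycloidal 10.9026, simple-harmonic 10.1779
only one law matches every sample → uniform

uniform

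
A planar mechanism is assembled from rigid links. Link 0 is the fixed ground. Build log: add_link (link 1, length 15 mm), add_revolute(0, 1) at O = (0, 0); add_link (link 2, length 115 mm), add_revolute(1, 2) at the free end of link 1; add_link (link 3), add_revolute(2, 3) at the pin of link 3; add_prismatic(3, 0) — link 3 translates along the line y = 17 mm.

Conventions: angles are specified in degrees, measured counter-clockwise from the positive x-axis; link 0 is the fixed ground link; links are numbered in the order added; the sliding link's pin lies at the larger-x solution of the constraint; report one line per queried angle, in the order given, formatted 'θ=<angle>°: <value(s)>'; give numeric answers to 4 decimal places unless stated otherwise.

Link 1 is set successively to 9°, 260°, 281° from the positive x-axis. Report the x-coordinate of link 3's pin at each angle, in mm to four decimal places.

geometry: r = 15 mm, L = 115 mm, e = 17 mm
θ=9°: crank pin P = (r cos θ, r sin θ) = (14.815325, 2.346517)
θ=9°: h = r sin θ − e = 2.346517 − 17 = -14.653483
θ=9°: x = r cos θ + √(L² − h²) = 14.815325 + 114.062594 = 128.877919
θ=260°: crank pin P = (r cos θ, r sin θ) = (-2.604723, -14.772116)
θ=260°: h = r sin θ − e = -14.772116 − 17 = -31.772116
θ=260°: x = r cos θ + √(L² − h²) = -2.604723 + 110.523901 = 107.919178
θ=281°: crank pin P = (r cos θ, r sin θ) = (2.862135, -14.724408)
θ=281°: h = r sin θ − e = -14.724408 − 17 = -31.724408
θ=281°: x = r cos θ + √(L² − h²) = 2.862135 + 110.537604 = 113.399739

θ=9°: 128.8779
θ=260°: 107.9192
θ=281°: 113.3997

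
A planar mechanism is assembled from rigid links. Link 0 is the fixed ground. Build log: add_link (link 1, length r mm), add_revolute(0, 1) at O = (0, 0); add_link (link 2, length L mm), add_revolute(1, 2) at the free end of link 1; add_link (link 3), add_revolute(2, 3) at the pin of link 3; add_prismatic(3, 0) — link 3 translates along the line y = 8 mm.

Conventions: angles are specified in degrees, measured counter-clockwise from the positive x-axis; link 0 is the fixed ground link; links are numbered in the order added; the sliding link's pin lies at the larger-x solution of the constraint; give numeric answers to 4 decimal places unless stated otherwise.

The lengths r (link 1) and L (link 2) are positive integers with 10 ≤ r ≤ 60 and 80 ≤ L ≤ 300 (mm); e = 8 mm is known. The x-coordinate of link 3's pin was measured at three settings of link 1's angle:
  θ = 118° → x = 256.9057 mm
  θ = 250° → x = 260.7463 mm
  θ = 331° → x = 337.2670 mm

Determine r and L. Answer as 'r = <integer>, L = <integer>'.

constraint per measurement: (x − r cos θ)² + (r sin θ − e)² = L²
subtracting the θ₁ and θ₂ equations cancels the r² and L² terms:
r = (x₁² − x₂²) / (2[(x₁cos θ₁ + e sin θ₁) − (x₂cos θ₂ + e sin θ₂)]) = 58.9998 → r = 59
L² = (x₁ − r cos θ₁)² + (r sin θ₁ − e)² = 82944.0068 → L = 288.0000 → L = 288
check at θ₃=331°: x = 337.2670 (printed 337.2670) ✓

r = 59, L = 288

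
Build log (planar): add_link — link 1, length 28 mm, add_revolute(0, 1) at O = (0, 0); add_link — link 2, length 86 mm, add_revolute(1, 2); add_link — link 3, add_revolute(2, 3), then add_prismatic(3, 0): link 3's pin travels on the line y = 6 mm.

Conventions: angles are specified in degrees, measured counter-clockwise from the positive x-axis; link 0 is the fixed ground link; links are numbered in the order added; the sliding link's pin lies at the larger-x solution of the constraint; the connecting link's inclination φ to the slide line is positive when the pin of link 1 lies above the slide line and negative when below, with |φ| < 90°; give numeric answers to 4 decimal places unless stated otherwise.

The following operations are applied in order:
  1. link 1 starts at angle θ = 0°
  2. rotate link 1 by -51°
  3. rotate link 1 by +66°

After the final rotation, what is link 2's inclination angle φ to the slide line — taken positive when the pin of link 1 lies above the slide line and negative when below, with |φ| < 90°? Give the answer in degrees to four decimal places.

geometry: r = 28 mm, L = 86 mm, e = 6 mm; θ starts at 0°
rotate link 1 by -51°: θ ← 0° -51° = -51°
rotate link 1 by +66°: θ ← -51° +66° = 15°
h = r sin θ − e = 7.246933 − 6 = 1.246933
sin φ = h / L = 1.246933 / 86 = 0.01449922
φ = arcsin(0.01449922) = 0.830773°

0.8308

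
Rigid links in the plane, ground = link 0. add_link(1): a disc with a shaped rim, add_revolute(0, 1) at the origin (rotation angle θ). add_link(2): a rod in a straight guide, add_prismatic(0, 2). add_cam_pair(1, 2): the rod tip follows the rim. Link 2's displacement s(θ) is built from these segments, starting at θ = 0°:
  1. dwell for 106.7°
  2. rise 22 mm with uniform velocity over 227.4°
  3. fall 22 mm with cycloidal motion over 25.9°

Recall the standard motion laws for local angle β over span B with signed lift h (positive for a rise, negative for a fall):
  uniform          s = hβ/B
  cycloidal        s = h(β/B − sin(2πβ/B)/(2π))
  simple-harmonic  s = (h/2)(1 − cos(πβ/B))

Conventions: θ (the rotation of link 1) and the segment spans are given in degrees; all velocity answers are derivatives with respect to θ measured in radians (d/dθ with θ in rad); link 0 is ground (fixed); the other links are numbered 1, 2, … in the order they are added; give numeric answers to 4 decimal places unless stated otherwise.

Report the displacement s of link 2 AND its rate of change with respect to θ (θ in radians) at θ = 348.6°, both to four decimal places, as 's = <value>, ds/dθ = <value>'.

segment 1 (0° to 106.7°, dwell): s unchanged at 0.0000
segment 2 (106.7° to 334.1°, uniform, h = 22) is passed completely: s = 0.0000 + (22) = 22.0000
θ = 348.6° falls in segment 3 (334.1° to 360°, cycloidal, h = -22): β = 348.6 − 334.1 = 14.5°, B = 25.9°; Δs = -22·(0.5598 − sin(2π·0.5598)/(2π)) = -13.6024; s = 22.0000 − 13.6024 = 8.3976
velocity in seg [334.1°–360°] (cycloidal), θ in radians: β = 14.5° = 0.2531 rad, B = 25.9° = 0.4520 rad; ds/dθ = (h/B)(1 − cos(2πβ/B)) = ((-22)/0.4520)(1 − cos(2π·0.5598)) = -93.936169 mm/rad

s = 8.3976, ds/dθ = -93.9362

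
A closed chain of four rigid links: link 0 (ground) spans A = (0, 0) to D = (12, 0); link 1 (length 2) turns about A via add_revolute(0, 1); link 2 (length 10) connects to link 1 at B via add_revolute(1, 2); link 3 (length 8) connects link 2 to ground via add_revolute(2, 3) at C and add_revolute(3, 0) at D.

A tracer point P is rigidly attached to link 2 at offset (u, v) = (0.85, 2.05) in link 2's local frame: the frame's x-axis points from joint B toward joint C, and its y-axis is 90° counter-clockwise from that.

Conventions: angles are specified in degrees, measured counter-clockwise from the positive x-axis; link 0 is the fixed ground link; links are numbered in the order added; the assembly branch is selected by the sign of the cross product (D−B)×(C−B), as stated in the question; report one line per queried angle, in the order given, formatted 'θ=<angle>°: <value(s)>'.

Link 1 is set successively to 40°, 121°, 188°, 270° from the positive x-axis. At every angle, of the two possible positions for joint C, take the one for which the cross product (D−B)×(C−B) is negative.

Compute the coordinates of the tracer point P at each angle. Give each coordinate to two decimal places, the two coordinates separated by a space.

A=(0,0), D=(12.00,0)
θ=40°: B = A + 2.00·(cos40°, sin40°) = (1.5321, 1.2856)
θ=40°: |BD| = 10.5466
θ=40°: circle(B,10.00) ∩ circle(D,8.00): a=6.9800, h=7.1610
θ=40°:   candidates: C₊=(9.3329,7.5423) cross=75.524; C₋=(7.5871,-6.6728) cross=-75.524
θ=40°:   branch - wants cross < 0 → take C=(7.5871,-6.6728) (cross=-75.524)
θ=40°: ex = (C−B)/|BC| = (0.6055,-0.7958); ey = (0.7958,0.6055)
θ=40°: P = B + 0.85·ex + 2.05·ey = (3.6782,1.8504)
θ=121°: B = A + 2.00·(cos121°, sin121°) = (-1.0301, 1.7143)
θ=121°: |BD| = 13.1424
θ=121°: circle(B,10.00) ∩ circle(D,8.00): a=7.9408, h=6.0781
θ=121°:   candidates: C₊=(7.6357,6.7047) cross=79.881; C₋=(6.0500,-5.3477) cross=-79.881
θ=121°:   branch - wants cross < 0 → take C=(6.0500,-5.3477) (cross=-79.881)
θ=121°: ex = (C−B)/|BC| = (0.7080,-0.7062); ey = (0.7062,0.7080)
θ=121°: P = B + 0.85·ex + 2.05·ey = (1.0194,2.5655)
θ=188°: B = A + 2.00·(cos188°, sin188°) = (-1.9805, -0.2783)
θ=188°: |BD| = 13.9833
θ=188°: circle(B,10.00) ∩ circle(D,8.00): a=8.2789, h=5.6089
θ=188°:   candidates: C₊=(6.1851,5.4942) cross=78.431; C₋=(6.4084,-5.7213) cross=-78.431
θ=188°:   branch - wants cross < 0 → take C=(6.4084,-5.7213) (cross=-78.431)
θ=188°: ex = (C−B)/|BC| = (0.8389,-0.5443); ey = (0.5443,0.8389)
θ=188°: P = B + 0.85·ex + 2.05·ey = (-0.1517,0.9787)
θ=270°: B = A + 2.00·(cos270°, sin270°) = (-0.0000, -2.0000)
θ=270°: |BD| = 12.1655
θ=270°: circle(B,10.00) ∩ circle(D,8.00): a=7.5624, h=6.5430
θ=270°:   candidates: C₊=(6.3838,5.6972) cross=79.599; C₋=(8.5351,-7.2107) cross=-79.599
θ=270°:   branch - wants cross < 0 → take C=(8.5351,-7.2107) (cross=-79.599)
θ=270°: ex = (C−B)/|BC| = (0.8535,-0.5211); ey = (0.5211,0.8535)
θ=270°: P = B + 0.85·ex + 2.05·ey = (1.7937,-0.6932)

θ=40°: 3.68 1.85
θ=121°: 1.02 2.57
θ=188°: -0.15 0.98
θ=270°: 1.79 -0.69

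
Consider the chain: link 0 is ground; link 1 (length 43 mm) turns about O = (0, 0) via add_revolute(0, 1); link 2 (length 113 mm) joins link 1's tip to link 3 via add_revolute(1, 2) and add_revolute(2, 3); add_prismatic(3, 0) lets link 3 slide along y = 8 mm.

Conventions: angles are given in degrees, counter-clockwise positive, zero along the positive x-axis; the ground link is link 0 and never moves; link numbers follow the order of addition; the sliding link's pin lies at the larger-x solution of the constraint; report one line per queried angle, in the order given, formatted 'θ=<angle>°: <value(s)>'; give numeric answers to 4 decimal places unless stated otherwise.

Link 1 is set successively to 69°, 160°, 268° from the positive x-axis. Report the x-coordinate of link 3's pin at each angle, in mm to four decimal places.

geometry: r = 43 mm, L = 113 mm, e = 8 mm
θ=69°: crank pin P = (r cos θ, r sin θ) = (15.409822, 40.143958)
θ=69°: h = r sin θ − e = 40.143958 − 8 = 32.143958
θ=69°: x = r cos θ + √(L² − h²) = 15.409822 + 108.331740 = 123.741562
θ=160°: crank pin P = (r cos θ, r sin θ) = (-40.406783, 14.706866)
θ=160°: h = r sin θ − e = 14.706866 − 8 = 6.706866
θ=160°: x = r cos θ + √(L² − h²) = -40.406783 + 112.800789 = 72.394006
θ=268°: crank pin P = (r cos θ, r sin θ) = (-1.500678, -42.973806)
θ=268°: h = r sin θ − e = -42.973806 − 8 = -50.973806
θ=268°: x = r cos θ + √(L² − h²) = -1.500678 + 100.849745 = 99.349067

θ=69°: 123.7416
θ=160°: 72.3940
θ=268°: 99.3491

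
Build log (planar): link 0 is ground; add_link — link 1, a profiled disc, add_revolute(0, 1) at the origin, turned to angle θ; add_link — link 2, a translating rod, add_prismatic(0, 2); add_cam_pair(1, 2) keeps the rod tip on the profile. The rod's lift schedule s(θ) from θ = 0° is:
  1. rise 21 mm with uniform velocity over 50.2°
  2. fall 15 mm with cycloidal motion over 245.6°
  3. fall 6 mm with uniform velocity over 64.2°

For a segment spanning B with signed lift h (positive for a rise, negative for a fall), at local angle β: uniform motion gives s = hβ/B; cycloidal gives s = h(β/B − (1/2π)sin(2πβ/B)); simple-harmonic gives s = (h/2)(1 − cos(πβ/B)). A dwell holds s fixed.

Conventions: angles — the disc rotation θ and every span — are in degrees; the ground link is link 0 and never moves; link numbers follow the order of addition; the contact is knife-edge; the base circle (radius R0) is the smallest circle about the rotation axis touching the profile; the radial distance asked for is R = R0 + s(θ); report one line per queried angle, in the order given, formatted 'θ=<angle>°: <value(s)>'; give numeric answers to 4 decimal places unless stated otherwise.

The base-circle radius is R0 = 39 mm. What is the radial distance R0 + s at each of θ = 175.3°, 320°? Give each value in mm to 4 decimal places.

seg 1 [0°–50.2°] uniform, h=21: full span → s += 21 → s = 21.0000
seg 2 [50.2°–295.8°] cycloidal, h=-15: θ=175.3° here. β=125.1, B=245.6. -15·(0.5094 − sin(2π·0.5094)/(2π)) = -7.7809 → s = 13.2191
seg 2 [50.2°–295.8°] cycloidal, h=-15: full span → s += -15 → s = 6.0000
seg 3 [295.8°–360°] uniform, h=-6: θ=320° here. β=24.2, B=64.2. -6·24.2/64.2 = -2.2617 → s = 3.7383
θ=175.3°: R = R0 + s = 39 + 13.2191 = 52.2191
θ=320°: R = R0 + s = 39 + 3.7383 = 42.7383

θ=175.3°: 52.2191
θ=320°: 42.7383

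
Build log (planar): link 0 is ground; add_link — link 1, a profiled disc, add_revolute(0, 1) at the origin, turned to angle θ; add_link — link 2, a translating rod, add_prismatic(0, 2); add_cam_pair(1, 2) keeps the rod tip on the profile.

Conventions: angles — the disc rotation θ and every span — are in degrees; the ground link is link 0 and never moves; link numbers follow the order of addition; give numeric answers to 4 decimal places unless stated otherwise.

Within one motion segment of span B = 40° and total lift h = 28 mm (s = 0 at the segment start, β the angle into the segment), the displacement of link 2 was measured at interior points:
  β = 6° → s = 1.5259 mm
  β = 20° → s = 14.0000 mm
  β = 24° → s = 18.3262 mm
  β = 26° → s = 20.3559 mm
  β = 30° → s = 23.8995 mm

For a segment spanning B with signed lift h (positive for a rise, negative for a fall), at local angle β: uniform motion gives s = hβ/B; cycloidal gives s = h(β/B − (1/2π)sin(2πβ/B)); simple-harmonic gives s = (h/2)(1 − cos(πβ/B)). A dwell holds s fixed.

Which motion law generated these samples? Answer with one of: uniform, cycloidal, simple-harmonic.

candidates at β/B = r: uniform s = h·r (linear in β); cycloidal s = h·(r − sin(2πr)/(2π)); simple-harmonic s = (h/2)(1 − cos(πr))
β=6°: printed 1.5259 | uniform 4.2000, cycloidal 0.5947, simple-harmonic 1.5259
β=20°: printed 14.0000 | uniform 14.0000, cycloidal 14.0000, simple-harmonic 14.0000
β=24°: printed 18.3262 | uniform 16.8000, cycloidal 19.4194, simple-harmonic 18.3262
β=26°: printed 20.3559 | uniform 18.2000, cycloidal 21.8053, simple-harmonic 20.3559
β=30°: printed 23.8995 | uniform 21.0000, cycloidal 25.4563, simple-harmonic 23.8995
only one law matches every sample → simple-harmonic

simple-harmonic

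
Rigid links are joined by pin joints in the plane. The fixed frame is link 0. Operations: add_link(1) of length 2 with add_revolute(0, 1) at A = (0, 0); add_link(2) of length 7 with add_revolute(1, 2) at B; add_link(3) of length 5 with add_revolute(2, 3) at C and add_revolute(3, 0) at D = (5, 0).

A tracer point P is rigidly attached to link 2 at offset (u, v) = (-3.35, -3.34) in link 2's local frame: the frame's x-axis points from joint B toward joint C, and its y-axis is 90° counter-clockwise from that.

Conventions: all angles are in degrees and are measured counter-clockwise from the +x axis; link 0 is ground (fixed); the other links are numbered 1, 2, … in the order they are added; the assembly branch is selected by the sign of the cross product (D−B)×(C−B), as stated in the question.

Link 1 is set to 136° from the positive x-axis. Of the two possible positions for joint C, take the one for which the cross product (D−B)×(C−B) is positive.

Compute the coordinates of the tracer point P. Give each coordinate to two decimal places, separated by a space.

A=(0,0), D=(5.00,0)
B = A + 2.00·(cos136°, sin136°) = (-1.4387, 1.3893)
|BD| = 6.5869
circle(B,7.00) ∩ circle(D,5.00): a=5.1152, h=4.7785
  candidates: C₊=(4.5694,4.9814) cross=31.476; C₋=(2.5536,-4.3606) cross=-31.476
  branch + wants cross > 0 → take C=(4.5694,4.9814) (cross=31.476)
ex = (C−B)/|BC| = (0.8583,0.5132); ey = (-0.5132,0.8583)
P = B + -3.35·ex + -3.34·ey = (-2.6000,-3.1965)

-2.60 -3.20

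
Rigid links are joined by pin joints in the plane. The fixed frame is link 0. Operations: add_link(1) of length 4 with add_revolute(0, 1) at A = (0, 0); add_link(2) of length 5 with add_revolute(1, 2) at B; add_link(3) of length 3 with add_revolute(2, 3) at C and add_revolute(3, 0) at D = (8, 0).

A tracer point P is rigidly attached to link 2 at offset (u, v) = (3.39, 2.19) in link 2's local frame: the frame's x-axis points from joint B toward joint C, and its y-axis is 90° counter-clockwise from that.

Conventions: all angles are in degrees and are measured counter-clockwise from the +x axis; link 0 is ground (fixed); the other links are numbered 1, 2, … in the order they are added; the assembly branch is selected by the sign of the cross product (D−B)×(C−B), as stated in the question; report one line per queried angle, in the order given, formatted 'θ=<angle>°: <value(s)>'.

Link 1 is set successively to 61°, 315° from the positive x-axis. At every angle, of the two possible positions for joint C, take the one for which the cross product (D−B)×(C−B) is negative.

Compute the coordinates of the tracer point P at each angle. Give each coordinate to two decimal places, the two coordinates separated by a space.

A=(0,0), D=(8.00,0)
θ=61°: B = A + 4.00·(cos61°, sin61°) = (1.9392, 3.4985)
θ=61°: |BD| = 6.9980
θ=61°: circle(B,5.00) ∩ circle(D,3.00): a=4.6422, h=1.8574
θ=61°:   candidates: C₊=(6.8883,2.7864) cross=12.998; C₋=(5.0311,-0.4309) cross=-12.998
θ=61°:   branch - wants cross < 0 → take C=(5.0311,-0.4309) (cross=-12.998)
θ=61°: ex = (C−B)/|BC| = (0.6184,-0.7859); ey = (0.7859,0.6184)
θ=61°: P = B + 3.39·ex + 2.19·ey = (5.7566,2.1886)
θ=315°: B = A + 4.00·(cos315°, sin315°) = (2.8284, -2.8284)
θ=315°: |BD| = 5.8945
θ=315°: circle(B,5.00) ∩ circle(D,3.00): a=4.3044, h=2.5440
θ=315°:   candidates: C₊=(5.3843,1.4690) cross=14.995; C₋=(7.8257,-2.9949) cross=-14.995
θ=315°:   branch - wants cross < 0 → take C=(7.8257,-2.9949) (cross=-14.995)
θ=315°: ex = (C−B)/|BC| = (0.9994,-0.0333); ey = (0.0333,0.9994)
θ=315°: P = B + 3.39·ex + 2.19·ey = (6.2895,-0.7525)

θ=61°: 5.76 2.19
θ=315°: 6.29 -0.75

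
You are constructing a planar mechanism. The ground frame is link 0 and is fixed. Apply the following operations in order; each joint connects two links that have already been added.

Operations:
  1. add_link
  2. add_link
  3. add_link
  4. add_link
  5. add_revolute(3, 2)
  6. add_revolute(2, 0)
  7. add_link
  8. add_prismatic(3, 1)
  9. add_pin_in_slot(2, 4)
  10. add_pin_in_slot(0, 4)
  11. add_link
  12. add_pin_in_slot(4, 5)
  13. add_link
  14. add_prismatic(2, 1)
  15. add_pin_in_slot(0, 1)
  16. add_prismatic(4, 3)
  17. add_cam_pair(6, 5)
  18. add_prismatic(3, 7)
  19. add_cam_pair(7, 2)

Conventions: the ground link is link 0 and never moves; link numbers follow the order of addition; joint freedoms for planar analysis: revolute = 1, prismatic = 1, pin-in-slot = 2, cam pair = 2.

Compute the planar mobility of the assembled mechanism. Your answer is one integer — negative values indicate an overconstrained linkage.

ground; <1,0,0>
#1 <2,0,0>
#2 <3,0,0>
#3 <4,0,0>
#4 <5,0,0>
R:3↔2 J1 <5,1,0>
R:2↔0 J1 <5,2,0>
#5 <6,2,0>
P:3↔1 J1 <6,3,0>
PS:2↔4 J2 <6,3,1>
PS:0↔4 J2 <6,3,2>
#6 <7,3,2>
PS:4↔5 J2 <7,3,3>
#7 <8,3,3>
P:2↔1 J1 <8,4,3>
PS:0↔1 J2 <8,4,4>
P:4↔3 J1 <8,5,4>
C:6↔5 J2 <8,5,5>
P:3↔7 J1 <8,6,5>
C:7↔2 J2 <8,6,6>
3×7 − 2×6 − 1×6 = 3

M = 3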